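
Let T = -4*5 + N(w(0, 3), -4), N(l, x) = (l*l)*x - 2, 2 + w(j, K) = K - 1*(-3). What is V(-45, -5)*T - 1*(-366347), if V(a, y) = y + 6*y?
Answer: 369357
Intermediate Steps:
w(j, K) = 1 + K (w(j, K) = -2 + (K - 1*(-3)) = -2 + (K + 3) = -2 + (3 + K) = 1 + K)
N(l, x) = -2 + x*l² (N(l, x) = l²*x - 2 = x*l² - 2 = -2 + x*l²)
V(a, y) = 7*y
T = -86 (T = -4*5 + (-2 - 4*(1 + 3)²) = -20 + (-2 - 4*4²) = -20 + (-2 - 4*16) = -20 + (-2 - 64) = -20 - 66 = -86)
V(-45, -5)*T - 1*(-366347) = (7*(-5))*(-86) - 1*(-366347) = -35*(-86) + 366347 = 3010 + 366347 = 369357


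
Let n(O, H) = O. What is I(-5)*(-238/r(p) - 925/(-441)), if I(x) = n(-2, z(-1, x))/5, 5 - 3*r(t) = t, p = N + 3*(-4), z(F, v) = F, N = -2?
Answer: 594598/41895 ≈ 14.193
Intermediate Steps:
p = -14 (p = -2 + 3*(-4) = -2 - 12 = -14)
r(t) = 5/3 - t/3
I(x) = -⅖ (I(x) = -2/5 = -2*⅕ = -⅖)
I(-5)*(-238/r(p) - 925/(-441)) = -2*(-238/(5/3 - ⅓*(-14)) - 925/(-441))/5 = -2*(-238/(5/3 + 14/3) - 925*(-1/441))/5 = -2*(-238/19/3 + 925/441)/5 = -2*(-238*3/19 + 925/441)/5 = -2*(-714/19 + 925/441)/5 = -⅖*(-297299/8379) = 594598/41895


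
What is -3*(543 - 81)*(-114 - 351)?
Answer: 644490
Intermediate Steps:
-3*(543 - 81)*(-114 - 351) = -1386*(-465) = -3*(-214830) = 644490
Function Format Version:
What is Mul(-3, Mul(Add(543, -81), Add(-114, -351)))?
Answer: 644490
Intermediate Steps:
Mul(-3, Mul(Add(543, -81), Add(-114, -351))) = Mul(-3, Mul(462, -465)) = Mul(-3, -214830) = 644490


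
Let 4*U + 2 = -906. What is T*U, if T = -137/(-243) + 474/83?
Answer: -28727531/20169 ≈ -1424.3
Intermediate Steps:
U = -227 (U = -½ + (¼)*(-906) = -½ - 453/2 = -227)
T = 126553/20169 (T = -137*(-1/243) + 474*(1/83) = 137/243 + 474/83 = 126553/20169 ≈ 6.2746)
T*U = (126553/20169)*(-227) = -28727531/20169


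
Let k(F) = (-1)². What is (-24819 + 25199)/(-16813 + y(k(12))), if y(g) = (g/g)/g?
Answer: -95/4203 ≈ -0.022603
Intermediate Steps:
k(F) = 1
y(g) = 1/g
(-24819 + 25199)/(-16813 + y(k(12))) = (-24819 + 25199)/(-16813 + 1/1) = 380/(-16813 + 1) = 380/(-16812) = 380*(-1/16812) = -95/4203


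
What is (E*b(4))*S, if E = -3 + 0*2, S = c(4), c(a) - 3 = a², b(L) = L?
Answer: -228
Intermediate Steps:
c(a) = 3 + a²
S = 19 (S = 3 + 4² = 3 + 16 = 19)
E = -3 (E = -3 + 0 = -3)
(E*b(4))*S = -3*4*19 = -12*19 = -228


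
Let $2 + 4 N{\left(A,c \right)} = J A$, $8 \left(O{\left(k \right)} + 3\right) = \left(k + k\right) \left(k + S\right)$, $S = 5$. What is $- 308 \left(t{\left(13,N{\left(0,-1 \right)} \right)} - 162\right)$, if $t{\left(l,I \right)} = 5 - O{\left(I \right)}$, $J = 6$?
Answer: $\frac{189035}{4} \approx 47259.0$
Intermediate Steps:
$O{\left(k \right)} = -3 + \frac{k \left(5 + k\right)}{4}$ ($O{\left(k \right)} = -3 + \frac{\left(k + k\right) \left(k + 5\right)}{8} = -3 + \frac{2 k \left(5 + k\right)}{8} = -3 + \frac{k \left(5 + k\right)}{4}$)
$N{\left(A,c \right)} = - \frac{1}{2} + \frac{3 A}{2}$ ($N{\left(A,c \right)} = - \frac{1}{2} + \frac{6 A}{4} = - \frac{1}{2} + \frac{3 A}{2}$)
$t{\left(l,I \right)} = 8 - \frac{5 I}{4} - \frac{I^{2}}{4}$ ($t{\left(l,I \right)} = 5 - \left(-3 + \frac{I^{2}}{4} + \frac{5 I}{4}\right) = 8 - \frac{5 I}{4} - \frac{I^{2}}{4}$)
$- 308 \left(t{\left(13,N{\left(0,-1 \right)} \right)} - 162\right) = - 308 \left(\left(8 - \frac{5 \left(- \frac{1}{2} + \frac{3}{2} \cdot 0\right)}{4} - \frac{\left(- \frac{1}{2} + \frac{3}{2} \cdot 0\right)^{2}}{4}\right) - 162\right) = - 308 \left(\left(8 - \frac{5 \left(- \frac{1}{2} + 0\right)}{4} - \frac{\left(- \frac{1}{2} + 0\right)^{2}}{4}\right) - 162\right) = - 308 \left(\left(8 - - \frac{5}{8} - \frac{\left(- \frac{1}{2}\right)^{2}}{4}\right) - 162\right) = - 308 \left(\left(8 + \frac{5}{8} - \frac{1}{16}\right) - 162\right) = - 308 \left(\frac{137}{16} - 162\right) = \left(-308\right) \left(- \frac{2455}{16}\right) = \frac{189035}{4}$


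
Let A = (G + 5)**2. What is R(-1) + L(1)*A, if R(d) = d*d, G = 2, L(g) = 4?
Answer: 197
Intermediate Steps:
R(d) = d**2
A = 49 (A = (2 + 5)**2 = 7**2 = 49)
R(-1) + L(1)*A = (-1)**2 + 4*49 = 1 + 196 = 197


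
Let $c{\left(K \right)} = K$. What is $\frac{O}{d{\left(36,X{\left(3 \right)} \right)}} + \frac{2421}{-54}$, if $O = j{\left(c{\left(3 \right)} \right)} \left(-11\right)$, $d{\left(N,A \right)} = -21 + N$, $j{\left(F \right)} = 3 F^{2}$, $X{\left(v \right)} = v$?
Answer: $- \frac{1939}{30} \approx -64.633$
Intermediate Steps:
$O = -297$ ($O = 3 \cdot 3^{2} \left(-11\right) = 3 \cdot 9 \left(-11\right) = 27 \left(-11\right) = -297$)
$\frac{O}{d{\left(36,X{\left(3 \right)} \right)}} + \frac{2421}{-54} = - \frac{297}{-21 + 36} + \frac{2421}{-54} = - \frac{297}{15} + 2421 \left(- \frac{1}{54}\right) = \left(-297\right) \frac{1}{15} - \frac{269}{6} = - \frac{99}{5} - \frac{269}{6} = - \frac{1939}{30}$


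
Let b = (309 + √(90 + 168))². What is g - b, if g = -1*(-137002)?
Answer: 41263 - 618*√258 ≈ 31336.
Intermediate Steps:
g = 137002
b = (309 + √258)² ≈ 1.0567e+5
g - b = 137002 - (309 + √258)²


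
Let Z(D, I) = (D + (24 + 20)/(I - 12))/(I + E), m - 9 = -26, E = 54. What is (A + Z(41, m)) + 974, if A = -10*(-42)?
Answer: 1496907/1073 ≈ 1395.1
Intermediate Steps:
A = 420
m = -17 (m = 9 - 26 = -17)
Z(D, I) = (D + 44/(-12 + I))/(54 + I) (Z(D, I) = (D + (24 + 20)/(I - 12))/(I + 54) = (D + 44/(-12 + I))/(54 + I))
(A + Z(41, m)) + 974 = (420 + (44 - 12*41 + 41*(-17))/(-648 + (-17)² + 42*(-17))) + 974 = (420 + (44 - 492 - 697)/(-648 + 289 - 714)) + 974 = (420 - 1145/(-1073)) + 974 = (420 - 1/1073*(-1145)) + 974 = (420 + 1145/1073) + 974 = 451805/1073 + 974 = 1496907/1073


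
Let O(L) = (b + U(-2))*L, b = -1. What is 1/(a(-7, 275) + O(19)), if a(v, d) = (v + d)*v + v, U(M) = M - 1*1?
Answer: -1/1959 ≈ -0.00051046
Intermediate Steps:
U(M) = -1 + M (U(M) = M - 1 = -1 + M)
a(v, d) = v + v*(d + v) (a(v, d) = (d + v)*v + v = v*(d + v) + v = v + v*(d + v))
O(L) = -4*L (O(L) = (-1 + (-1 - 2))*L = (-1 - 3)*L = -4*L)
1/(a(-7, 275) + O(19)) = 1/(-7*(1 + 275 - 7) - 4*19) = 1/(-7*269 - 76) = 1/(-1883 - 76) = 1/(-1959) = -1/1959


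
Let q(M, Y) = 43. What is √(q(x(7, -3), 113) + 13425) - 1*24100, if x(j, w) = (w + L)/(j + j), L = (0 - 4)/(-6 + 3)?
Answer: -24100 + 2*√3367 ≈ -23984.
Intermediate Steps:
L = 4/3 (L = -4/(-3) = -4*(-⅓) = 4/3 ≈ 1.3333)
x(j, w) = (4/3 + w)/(2*j) (x(j, w) = (w + 4/3)/(j + j) = (4/3 + w)/((2*j)) = (4/3 + w)*(1/(2*j)) = (4/3 + w)/(2*j))
√(q(x(7, -3), 113) + 13425) - 1*24100 = √(43 + 13425) - 1*24100 = √13468 - 24100 = 2*√3367 - 24100 = -24100 + 2*√3367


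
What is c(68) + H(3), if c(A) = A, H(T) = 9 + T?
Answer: 80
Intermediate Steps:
c(68) + H(3) = 68 + (9 + 3) = 68 + 12 = 80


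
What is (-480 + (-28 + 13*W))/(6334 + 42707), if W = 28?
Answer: -16/5449 ≈ -0.0029363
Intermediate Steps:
(-480 + (-28 + 13*W))/(6334 + 42707) = (-480 + (-28 + 13*28))/(6334 + 42707) = (-480 + (-28 + 364))/49041 = (-480 + 336)*(1/49041) = -144*1/49041 = -16/5449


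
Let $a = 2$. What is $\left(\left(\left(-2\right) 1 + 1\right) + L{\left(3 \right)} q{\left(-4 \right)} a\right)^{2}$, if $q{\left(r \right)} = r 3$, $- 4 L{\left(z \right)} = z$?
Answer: $289$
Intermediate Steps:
$L{\left(z \right)} = - \frac{z}{4}$
$q{\left(r \right)} = 3 r$
$\left(\left(\left(-2\right) 1 + 1\right) + L{\left(3 \right)} q{\left(-4 \right)} a\right)^{2} = \left(\left(\left(-2\right) 1 + 1\right) + \left(- \frac{1}{4}\right) 3 \cdot 3 \left(-4\right) 2\right)^{2} = \left(\left(-2 + 1\right) + \left(- \frac{3}{4}\right) \left(-12\right) 2\right)^{2} = \left(-1 + 9 \cdot 2\right)^{2} = \left(-1 + 18\right)^{2} = 17^{2} = 289$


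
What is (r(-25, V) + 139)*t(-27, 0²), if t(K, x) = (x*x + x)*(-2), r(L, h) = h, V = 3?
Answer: 0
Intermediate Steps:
t(K, x) = -2*x - 2*x² (t(K, x) = (x² + x)*(-2) = (x + x²)*(-2) = -2*x - 2*x²)
(r(-25, V) + 139)*t(-27, 0²) = (3 + 139)*(-2*0²*(1 + 0²)) = 142*(-2*0*(1 + 0)) = 142*(-2*0*1) = 142*0 = 0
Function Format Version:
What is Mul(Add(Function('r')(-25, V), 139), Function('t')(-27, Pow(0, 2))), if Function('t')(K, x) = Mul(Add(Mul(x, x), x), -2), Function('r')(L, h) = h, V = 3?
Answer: 0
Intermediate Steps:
Function('t')(K, x) = Add(Mul(-2, x), Mul(-2, Pow(x, 2))) (Function('t')(K, x) = Mul(Add(Pow(x, 2), x), -2) = Mul(Add(x, Pow(x, 2)), -2) = Add(Mul(-2, x), Mul(-2, Pow(x, 2))))
Mul(Add(Function('r')(-25, V), 139), Function('t')(-27, Pow(0, 2))) = Mul(Add(3, 139), Mul(-2, Pow(0, 2), Add(1, Pow(0, 2)))) = Mul(142, Mul(-2, 0, Add(1, 0))) = Mul(142, Mul(-2, 0, 1)) = Mul(142, 0) = 0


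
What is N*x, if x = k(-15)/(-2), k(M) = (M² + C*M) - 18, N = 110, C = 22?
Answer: 6765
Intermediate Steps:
k(M) = -18 + M² + 22*M (k(M) = (M² + 22*M) - 18 = -18 + M² + 22*M)
x = 123/2 (x = (-18 + (-15)² + 22*(-15))/(-2) = (-18 + 225 - 330)*(-½) = -123*(-½) = 123/2 ≈ 61.500)
N*x = 110*(123/2) = 6765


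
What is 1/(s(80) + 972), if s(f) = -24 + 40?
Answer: 1/988 ≈ 0.0010121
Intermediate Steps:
s(f) = 16
1/(s(80) + 972) = 1/(16 + 972) = 1/988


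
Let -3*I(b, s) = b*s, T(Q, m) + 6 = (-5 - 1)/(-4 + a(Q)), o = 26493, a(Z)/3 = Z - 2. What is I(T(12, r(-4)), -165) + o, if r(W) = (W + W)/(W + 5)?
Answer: 339954/13 ≈ 26150.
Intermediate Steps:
a(Z) = -6 + 3*Z (a(Z) = 3*(Z - 2) = 3*(-2 + Z) = -6 + 3*Z)
r(W) = 2*W/(5 + W) (r(W) = (2*W)/(5 + W) = 2*W/(5 + W))
T(Q, m) = -6 - 6/(-10 + 3*Q) (T(Q, m) = -6 + (-5 - 1)/(-4 + (-6 + 3*Q)) = -6 - 6/(-10 + 3*Q))
I(b, s) = -b*s/3
I(T(12, r(-4)), -165) + o = -⅓*18*(3 - 1*12)/(-10 + 3*12)*(-165) + 26493 = -⅓*18*(3 - 12)/(-10 + 36)*(-165) + 26493 = -⅓*18*(-9)/26*(-165) + 26493 = -⅓*18*(1/26)*(-9)*(-165) + 26493 = -⅓*(-81/13)*(-165) + 26493 = -4455/13 + 26493 = 339954/13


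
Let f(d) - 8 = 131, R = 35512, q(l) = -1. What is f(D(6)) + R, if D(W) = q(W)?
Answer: 35651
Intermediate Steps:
D(W) = -1
f(d) = 139 (f(d) = 8 + 131 = 139)
f(D(6)) + R = 139 + 35512 = 35651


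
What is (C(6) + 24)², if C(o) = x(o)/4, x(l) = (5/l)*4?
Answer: 22201/36 ≈ 616.69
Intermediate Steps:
x(l) = 20/l
C(o) = 5/o (C(o) = (20/o)/4 = (20/o)*(¼) = 5/o)
(C(6) + 24)² = (5/6 + 24)² = (5*(⅙) + 24)² = (⅚ + 24)² = (149/6)² = 22201/36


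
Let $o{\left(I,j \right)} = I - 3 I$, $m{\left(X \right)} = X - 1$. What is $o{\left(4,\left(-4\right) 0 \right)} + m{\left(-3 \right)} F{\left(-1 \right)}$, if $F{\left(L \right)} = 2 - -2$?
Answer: $-24$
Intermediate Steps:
$F{\left(L \right)} = 4$ ($F{\left(L \right)} = 2 + 2 = 4$)
$m{\left(X \right)} = -1 + X$ ($m{\left(X \right)} = X - 1 = -1 + X$)
$o{\left(I,j \right)} = - 2 I$
$o{\left(4,\left(-4\right) 0 \right)} + m{\left(-3 \right)} F{\left(-1 \right)} = \left(-2\right) 4 + \left(-1 - 3\right) 4 = -8 - 16 = -24$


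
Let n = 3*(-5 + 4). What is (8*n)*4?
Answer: -96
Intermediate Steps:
n = -3 (n = 3*(-1) = -3)
(8*n)*4 = (8*(-3))*4 = -24*4 = -96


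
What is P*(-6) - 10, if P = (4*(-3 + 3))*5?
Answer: -10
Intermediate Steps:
P = 0 (P = (4*0)*5 = 0*5 = 0)
P*(-6) - 10 = 0*(-6) - 10 = 0 - 10 = -10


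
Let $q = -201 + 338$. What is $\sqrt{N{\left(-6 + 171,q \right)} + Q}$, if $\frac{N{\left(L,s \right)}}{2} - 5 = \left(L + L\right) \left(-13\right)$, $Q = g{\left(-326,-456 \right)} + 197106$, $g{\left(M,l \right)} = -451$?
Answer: $\sqrt{188085} \approx 433.69$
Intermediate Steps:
$q = 137$
$Q = 196655$ ($Q = -451 + 197106 = 196655$)
$N{\left(L,s \right)} = 10 - 52 L$ ($N{\left(L,s \right)} = 10 + 2 \left(L + L\right) \left(-13\right) = 10 + 2 \cdot 2 L \left(-13\right) = 10 + 2 \left(- 26 L\right) = 10 - 52 L$)
$\sqrt{N{\left(-6 + 171,q \right)} + Q} = \sqrt{\left(10 - 52 \left(-6 + 171\right)\right) + 196655} = \sqrt{\left(10 - 8580\right) + 196655} = \sqrt{-8570 + 196655} = \sqrt{188085}$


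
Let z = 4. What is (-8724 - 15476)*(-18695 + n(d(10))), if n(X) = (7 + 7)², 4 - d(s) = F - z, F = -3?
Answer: 447675800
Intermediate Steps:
d(s) = 11 (d(s) = 4 - (-3 - 1*4) = 4 - (-3 - 4) = 4 - 1*(-7) = 4 + 7 = 11)
n(X) = 196 (n(X) = 14² = 196)
(-8724 - 15476)*(-18695 + n(d(10))) = (-8724 - 15476)*(-18695 + 196) = -24200*(-18499) = 447675800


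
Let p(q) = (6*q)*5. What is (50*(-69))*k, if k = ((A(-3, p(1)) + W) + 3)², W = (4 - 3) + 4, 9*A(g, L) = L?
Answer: -1329400/3 ≈ -4.4313e+5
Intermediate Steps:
p(q) = 30*q
A(g, L) = L/9
W = 5 (W = 1 + 4 = 5)
k = 1156/9 (k = (((30*1)/9 + 5) + 3)² = (((⅑)*30 + 5) + 3)² = ((10/3 + 5) + 3)² = (25/3 + 3)² = (34/3)² = 1156/9 ≈ 128.44)
(50*(-69))*k = (50*(-69))*(1156/9) = -3450*1156/9 = -1329400/3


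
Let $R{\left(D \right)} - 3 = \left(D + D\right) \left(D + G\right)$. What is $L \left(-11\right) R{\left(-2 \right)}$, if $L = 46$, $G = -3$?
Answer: $-11638$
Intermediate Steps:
$R{\left(D \right)} = 3 + 2 D \left(-3 + D\right)$ ($R{\left(D \right)} = 3 + \left(D + D\right) \left(D - 3\right) = 3 + 2 D \left(-3 + D\right)$)
$L \left(-11\right) R{\left(-2 \right)} = 46 \left(-11\right) \left(3 - -12 + 2 \left(-2\right)^{2}\right) = - 506 \left(3 + 12 + 2 \cdot 4\right) = - 506 \left(3 + 12 + 8\right) = \left(-506\right) 23 = -11638$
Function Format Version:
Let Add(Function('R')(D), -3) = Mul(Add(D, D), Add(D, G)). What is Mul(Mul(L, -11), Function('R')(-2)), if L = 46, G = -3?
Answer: -11638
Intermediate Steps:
Function('R')(D) = Add(3, Mul(2, D, Add(-3, D))) (Function('R')(D) = Add(3, Mul(Add(D, D), Add(D, -3))) = Add(3, Mul(Mul(2, D), Add(-3, D))) = Add(3, Mul(2, D, Add(-3, D))))
Mul(Mul(L, -11), Function('R')(-2)) = Mul(Mul(46, -11), Add(3, Mul(-6, -2), Mul(2, Pow(-2, 2)))) = Mul(-506, Add(3, 12, Mul(2, 4))) = Mul(-506, Add(3, 12, 8)) = Mul(-506, 23) = -11638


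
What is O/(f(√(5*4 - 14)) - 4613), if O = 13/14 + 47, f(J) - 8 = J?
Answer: -1029985/98961422 - 671*√6/296884266 ≈ -0.010413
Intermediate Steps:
f(J) = 8 + J
O = 671/14 (O = (1/14)*13 + 47 = 13/14 + 47 = 671/14 ≈ 47.929)
O/(f(√(5*4 - 14)) - 4613) = 671/(14*((8 + √(5*4 - 14)) - 4613)) = 671/(14*((8 + √(20 - 14)) - 4613)) = 671/(14*((8 + √6) - 4613)) = 671/(14*(-4605 + √6))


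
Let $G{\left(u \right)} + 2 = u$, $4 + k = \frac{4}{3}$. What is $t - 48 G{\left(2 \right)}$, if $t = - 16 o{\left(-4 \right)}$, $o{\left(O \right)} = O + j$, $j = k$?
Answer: $\frac{320}{3} \approx 106.67$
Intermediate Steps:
$k = - \frac{8}{3}$ ($k = -4 + \frac{4}{3} = - \frac{8}{3} \approx -2.6667$)
$j = - \frac{8}{3} \approx -2.6667$
$o{\left(O \right)} = - \frac{8}{3} + O$ ($o{\left(O \right)} = O - \frac{8}{3} = - \frac{8}{3} + O$)
$G{\left(u \right)} = -2 + u$
$t = \frac{320}{3}$ ($t = - 16 \left(- \frac{8}{3} - 4\right) = \left(-16\right) \left(- \frac{20}{3}\right) = \frac{320}{3} \approx 106.67$)
$t - 48 G{\left(2 \right)} = \frac{320}{3} - 48 \left(-2 + 2\right) = \frac{320}{3} - 0 = \frac{320}{3} + 0 = \frac{320}{3}$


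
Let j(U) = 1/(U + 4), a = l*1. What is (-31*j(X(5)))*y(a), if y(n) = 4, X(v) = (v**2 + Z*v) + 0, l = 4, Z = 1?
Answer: -62/17 ≈ -3.6471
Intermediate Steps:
X(v) = v + v**2 (X(v) = (v**2 + 1*v) + 0 = (v**2 + v) + 0 = (v + v**2) + 0 = v + v**2)
a = 4 (a = 4*1 = 4)
j(U) = 1/(4 + U)
(-31*j(X(5)))*y(a) = -31/(4 + 5*(1 + 5))*4 = -31/(4 + 5*6)*4 = -31/(4 + 30)*4 = -31/34*4 = -62/17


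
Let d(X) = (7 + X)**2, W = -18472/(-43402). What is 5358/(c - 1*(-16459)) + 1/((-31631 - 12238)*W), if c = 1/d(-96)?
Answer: 4298262460705643/13205812583496540 ≈ 0.32548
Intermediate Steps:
W = 9236/21701 (W = -18472*(-1/43402) = 9236/21701 ≈ 0.42560)
c = 1/7921 (c = 1/((7 - 96)**2) = 1/((-89)**2) = 1/7921 ≈ 0.00012625)
5358/(c - 1*(-16459)) + 1/((-31631 - 12238)*W) = 5358/(1/7921 - 1*(-16459)) + 1/((-31631 - 12238)*(9236/21701)) = 5358/(1/7921 + 16459) + (21701/9236)/(-43869) = 5358/(130371740/7921) - 1/43869*21701/9236 = 5358*(7921/130371740) - 21701/405174084 = 21220359/65185870 - 21701/405174084 = 4298262460705643/13205812583496540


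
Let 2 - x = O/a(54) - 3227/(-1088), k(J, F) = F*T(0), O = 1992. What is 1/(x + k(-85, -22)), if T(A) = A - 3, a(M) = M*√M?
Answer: 168363168192/10884093018835 + 5305540608*√6/10884093018835 ≈ 0.016663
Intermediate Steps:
a(M) = M^(3/2)
T(A) = -3 + A
k(J, F) = -3*F (k(J, F) = F*(-3 + 0) = F*(-3) = -3*F)
x = -1051/1088 - 166*√6/81 (x = 2 - (1992/(54^(3/2)) - 3227/(-1088)) = 2 - (1992/((162*√6)) - 3227*(-1/1088)) = 2 - (1992*(√6/972) + 3227/1088) = 2 - (166*√6/81 + 3227/1088) = 2 - (3227/1088 + 166*√6/81) = 2 + (-3227/1088 - 166*√6/81) = -1051/1088 - 166*√6/81 ≈ -5.9859)
1/(x + k(-85, -22)) = 1/((-1051/1088 - 166*√6/81) - 3*(-22)) = 1/((-1051/1088 - 166*√6/81) + 66) = 1/(70757/1088 - 166*√6/81)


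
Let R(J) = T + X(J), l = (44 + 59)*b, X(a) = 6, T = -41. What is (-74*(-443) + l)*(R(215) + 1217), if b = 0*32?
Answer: 38748324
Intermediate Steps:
b = 0
l = 0 (l = (44 + 59)*0 = 103*0 = 0)
R(J) = -35 (R(J) = -41 + 6 = -35)
(-74*(-443) + l)*(R(215) + 1217) = (-74*(-443) + 0)*(-35 + 1217) = (32782 + 0)*1182 = 32782*1182 = 38748324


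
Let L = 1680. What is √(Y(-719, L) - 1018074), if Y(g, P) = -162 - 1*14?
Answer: 5*I*√40730 ≈ 1009.1*I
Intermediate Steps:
Y(g, P) = -176 (Y(g, P) = -162 - 14 = -176)
√(Y(-719, L) - 1018074) = √(-176 - 1018074) = √(-1018250) = 5*I*√40730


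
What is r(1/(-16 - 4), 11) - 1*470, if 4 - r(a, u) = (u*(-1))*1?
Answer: -455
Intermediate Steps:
r(a, u) = 4 + u (r(a, u) = 4 - u*(-1) = 4 - (-u) = 4 - (-1)*u = 4 + u)
r(1/(-16 - 4), 11) - 1*470 = (4 + 11) - 1*470 = 15 - 470 = -455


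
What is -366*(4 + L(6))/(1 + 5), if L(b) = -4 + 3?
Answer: -183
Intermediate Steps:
L(b) = -1
-366*(4 + L(6))/(1 + 5) = -366*(4 - 1)/(1 + 5) = -1098/6 = -366*1/2 = -183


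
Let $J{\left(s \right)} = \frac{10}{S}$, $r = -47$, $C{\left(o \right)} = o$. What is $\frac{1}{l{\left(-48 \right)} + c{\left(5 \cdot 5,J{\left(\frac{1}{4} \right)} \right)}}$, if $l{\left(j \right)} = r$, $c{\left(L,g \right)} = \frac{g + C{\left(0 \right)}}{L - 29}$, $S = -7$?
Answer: $- \frac{14}{653} \approx -0.02144$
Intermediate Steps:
$J{\left(s \right)} = - \frac{10}{7}$ ($J{\left(s \right)} = \frac{10}{-7} = 10 \left(- \frac{1}{7}\right) = - \frac{10}{7}$)
$c{\left(L,g \right)} = \frac{g}{-29 + L}$ ($c{\left(L,g \right)} = \frac{g + 0}{L - 29} = \frac{g}{-29 + L}$)
$l{\left(j \right)} = -47$
$\frac{1}{l{\left(-48 \right)} + c{\left(5 \cdot 5,J{\left(\frac{1}{4} \right)} \right)}} = \frac{1}{-47 - \frac{10}{7 \left(-29 + 5 \cdot 5\right)}} = \frac{1}{-47 - \frac{10}{7 \left(-29 + 25\right)}} = \frac{1}{-47 - \frac{10}{7 \left(-4\right)}} = \frac{1}{-47 - - \frac{5}{14}} = \frac{1}{-47 + \frac{5}{14}} = \frac{1}{- \frac{653}{14}} = - \frac{14}{653}$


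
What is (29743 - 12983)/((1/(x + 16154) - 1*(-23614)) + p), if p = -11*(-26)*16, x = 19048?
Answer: 589985520/992344381 ≈ 0.59454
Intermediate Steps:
p = 4576 (p = 286*16 = 4576)
(29743 - 12983)/((1/(x + 16154) - 1*(-23614)) + p) = (29743 - 12983)/((1/(19048 + 16154) - 1*(-23614)) + 4576) = 16760/((1/35202 + 23614) + 4576) = 16760/(831260029/35202 + 4576) = 16760/(992344381/35202) = 16760*(35202/992344381) = 589985520/992344381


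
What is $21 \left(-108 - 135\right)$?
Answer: $-5103$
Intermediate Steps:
$21 \left(-108 - 135\right) = 21 \left(-243\right) = -5103$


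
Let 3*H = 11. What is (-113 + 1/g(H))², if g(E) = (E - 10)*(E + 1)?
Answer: 904024489/70756 ≈ 12777.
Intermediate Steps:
H = 11/3 (H = (⅓)*11 = 11/3 ≈ 3.6667)
g(E) = (1 + E)*(-10 + E) (g(E) = (-10 + E)*(1 + E) = (1 + E)*(-10 + E))
(-113 + 1/g(H))² = (-113 + 1/(-10 + (11/3)² - 9*11/3))² = (-113 + 1/(-10 + 121/9 - 33))² = (-113 + 1/(-266/9))² = (-113 - 9/266)² = (-30067/266)² = 904024489/70756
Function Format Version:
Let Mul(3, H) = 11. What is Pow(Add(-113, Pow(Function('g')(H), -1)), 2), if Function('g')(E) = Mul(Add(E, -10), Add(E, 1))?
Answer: Rational(904024489, 70756) ≈ 12777.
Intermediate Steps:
H = Rational(11, 3) (H = Mul(Rational(1, 3), 11) = Rational(11, 3) ≈ 3.6667)
Function('g')(E) = Mul(Add(1, E), Add(-10, E)) (Function('g')(E) = Mul(Add(-10, E), Add(1, E)) = Mul(Add(1, E), Add(-10, E)))
Pow(Add(-113, Pow(Function('g')(H), -1)), 2) = Pow(Add(-113, Pow(Add(-10, Pow(Rational(11, 3), 2), Mul(-9, Rational(11, 3))), -1)), 2) = Pow(Add(-113, Pow(Add(-10, Rational(121, 9), -33), -1)), 2) = Pow(Add(-113, Pow(Rational(-266, 9), -1)), 2) = Pow(Add(-113, Rational(-9, 266)), 2) = Pow(Rational(-30067, 266), 2) = Rational(904024489, 70756)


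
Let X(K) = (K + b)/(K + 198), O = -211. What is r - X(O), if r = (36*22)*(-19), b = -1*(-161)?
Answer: -195674/13 ≈ -15052.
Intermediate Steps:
b = 161
X(K) = (161 + K)/(198 + K) (X(K) = (K + 161)/(K + 198) = (161 + K)/(198 + K))
r = -15048 (r = 792*(-19) = -15048)
r - X(O) = -15048 - (161 - 211)/(198 - 211) = -15048 - (-50)/(-13) = -15048 - (-1)*(-50)/13 = -15048 - 1*50/13 = -15048 - 50/13 = -195674/13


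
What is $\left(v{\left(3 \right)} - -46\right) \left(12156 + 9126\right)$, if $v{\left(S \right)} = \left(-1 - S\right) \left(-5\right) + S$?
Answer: $1468458$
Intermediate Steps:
$v{\left(S \right)} = 5 + 6 S$ ($v{\left(S \right)} = \left(5 + 5 S\right) + S = 5 + 6 S$)
$\left(v{\left(3 \right)} - -46\right) \left(12156 + 9126\right) = \left(\left(5 + 6 \cdot 3\right) - -46\right) \left(12156 + 9126\right) = \left(\left(5 + 18\right) + 46\right) 21282 = \left(23 + 46\right) 21282 = 69 \cdot 21282 = 1468458$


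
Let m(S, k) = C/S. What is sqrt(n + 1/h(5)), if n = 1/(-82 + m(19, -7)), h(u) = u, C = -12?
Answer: sqrt(18526)/314 ≈ 0.43347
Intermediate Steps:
m(S, k) = -12/S
n = -19/1570 (n = 1/(-82 - 12/19) = 1/(-1570/19) = -19/1570 ≈ -0.012102)
sqrt(n + 1/h(5)) = sqrt(-19/1570 + 1/5) = sqrt(59/314) = sqrt(18526)/314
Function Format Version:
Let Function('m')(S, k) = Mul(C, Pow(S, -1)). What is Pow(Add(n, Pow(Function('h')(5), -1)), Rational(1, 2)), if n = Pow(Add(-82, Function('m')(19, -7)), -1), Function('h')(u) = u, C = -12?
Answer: Mul(Rational(1, 314), Pow(18526, Rational(1, 2))) ≈ 0.43347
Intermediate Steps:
Function('m')(S, k) = Mul(-12, Pow(S, -1))
n = Rational(-19, 1570) (n = Pow(Add(-82, Mul(-12, Pow(19, -1))), -1) = Pow(Add(-82, Mul(-12, Rational(1, 19))), -1) = Pow(Add(-82, Rational(-12, 19)), -1) = Pow(Rational(-1570, 19), -1) = Rational(-19, 1570) ≈ -0.012102)
Pow(Add(n, Pow(Function('h')(5), -1)), Rational(1, 2)) = Pow(Add(Rational(-19, 1570), Pow(5, -1)), Rational(1, 2)) = Pow(Add(Rational(-19, 1570), Rational(1, 5)), Rational(1, 2)) = Pow(Rational(59, 314), Rational(1, 2)) = Mul(Rational(1, 314), Pow(18526, Rational(1, 2)))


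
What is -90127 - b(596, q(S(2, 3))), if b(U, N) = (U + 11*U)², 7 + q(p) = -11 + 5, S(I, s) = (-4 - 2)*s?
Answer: -51241231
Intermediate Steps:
S(I, s) = -6*s
q(p) = -13 (q(p) = -7 + (-11 + 5) = -7 - 6 = -13)
b(U, N) = 144*U² (b(U, N) = (12*U)² = 144*U²)
-90127 - b(596, q(S(2, 3))) = -90127 - 144*596² = -90127 - 144*355216 = -90127 - 1*51151104 = -90127 - 51151104 = -51241231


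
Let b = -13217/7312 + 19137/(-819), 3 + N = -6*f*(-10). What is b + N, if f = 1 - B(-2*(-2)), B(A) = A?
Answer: -415551697/1996176 ≈ -208.17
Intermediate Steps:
f = -3 (f = 1 - (-2)*(-2) = 1 - 1*4 = 1 - 4 = -3)
N = -183 (N = -3 - 6*(-3)*(-10) = -3 + 18*(-10) = -3 - 180 = -183)
b = -50251489/1996176 (b = -13217*1/7312 + 19137*(-1/819) = -13217/7312 - 6379/273 = -50251489/1996176 ≈ -25.174)
b + N = -50251489/1996176 - 183 = -415551697/1996176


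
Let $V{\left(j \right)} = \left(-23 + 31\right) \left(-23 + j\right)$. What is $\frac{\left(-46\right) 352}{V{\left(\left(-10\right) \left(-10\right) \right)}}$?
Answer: $- \frac{184}{7} \approx -26.286$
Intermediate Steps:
$V{\left(j \right)} = -184 + 8 j$ ($V{\left(j \right)} = 8 \left(-23 + j\right) = -184 + 8 j$)
$\frac{\left(-46\right) 352}{V{\left(\left(-10\right) \left(-10\right) \right)}} = \frac{\left(-46\right) 352}{-184 + 8 \left(\left(-10\right) \left(-10\right)\right)} = - \frac{16192}{-184 + 8 \cdot 100} = - \frac{16192}{-184 + 800} = - \frac{16192}{616} = \left(-16192\right) \frac{1}{616} = - \frac{184}{7}$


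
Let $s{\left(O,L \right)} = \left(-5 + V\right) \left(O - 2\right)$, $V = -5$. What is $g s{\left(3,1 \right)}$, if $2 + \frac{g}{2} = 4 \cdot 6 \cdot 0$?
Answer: $40$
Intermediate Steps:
$g = -4$ ($g = -4 + 2 \cdot 4 \cdot 6 \cdot 0 = -4 + 2 \cdot 24 \cdot 0 = -4 + 2 \cdot 0 = -4 + 0 = -4$)
$s{\left(O,L \right)} = 20 - 10 O$ ($s{\left(O,L \right)} = \left(-5 - 5\right) \left(O - 2\right) = - 10 \left(-2 + O\right) = 20 - 10 O$)
$g s{\left(3,1 \right)} = - 4 \left(20 - 30\right) = \left(-4\right) \left(-10\right) = 40$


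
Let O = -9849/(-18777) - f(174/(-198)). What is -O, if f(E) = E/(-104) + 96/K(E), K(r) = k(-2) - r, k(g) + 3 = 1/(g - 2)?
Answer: -25061422811/611228904 ≈ -41.002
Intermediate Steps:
k(g) = -3 + 1/(-2 + g) (k(g) = -3 + 1/(g - 2) = -3 + 1/(-2 + g))
K(r) = -13/4 - r (K(r) = (7 - 3*(-2))/(-2 - 2) - r = (7 + 6)/(-4) - r = -¼*13 - r = -13/4 - r)
f(E) = 96/(-13/4 - E) - E/104 (f(E) = E/(-104) + 96/(-13/4 - E) = E*(-1/104) + 96/(-13/4 - E) = -E/104 + 96/(-13/4 - E) = 96/(-13/4 - E) - E/104)
O = 25061422811/611228904 (O = -9849/(-18777) - (-39936 - 174/(-198)*(13 + 4*(174/(-198))))/(104*(13 + 4*(174/(-198)))) = -9849*(-1/18777) - (-39936 - 174*(-1/198)*(13 + 4*(174*(-1/198))))/(104*(13 + 4*(174*(-1/198)))) = 3283/6259 - (-39936 - 1*(-29/33)*(13 + 4*(-29/33)))/(104*(13 + 4*(-29/33))) = 3283/6259 - (-39936 - 1*(-29/33)*(13 - 116/33))/(104*(13 - 116/33)) = 3283/6259 - (-39936 - 1*(-29/33)*313/33)/(104*313/33) = 3283/6259 - 33*(-39936 + 9077/1089)/(104*313) = 3283/6259 - 33*(-43481227)/(104*313*1089) = 3283/6259 - 1*(-43481227/1074216) = 3283/6259 + 43481227/1074216 = 25061422811/611228904 ≈ 41.002)
-O = -1*25061422811/611228904 = -25061422811/611228904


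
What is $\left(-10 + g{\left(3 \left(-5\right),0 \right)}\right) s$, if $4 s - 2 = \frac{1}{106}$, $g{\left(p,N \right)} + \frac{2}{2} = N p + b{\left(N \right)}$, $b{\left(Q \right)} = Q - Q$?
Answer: $- \frac{2343}{424} \approx -5.5259$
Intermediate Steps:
$b{\left(Q \right)} = 0$
$g{\left(p,N \right)} = -1 + N p$ ($g{\left(p,N \right)} = -1 + \left(N p + 0\right) = -1 + N p$)
$s = \frac{213}{424}$ ($s = \frac{1}{2} + \frac{1}{4 \cdot 106} = \frac{1}{2} + \frac{1}{4} \cdot \frac{1}{106} = \frac{1}{2} + \frac{1}{424} = \frac{213}{424} \approx 0.50236$)
$\left(-10 + g{\left(3 \left(-5\right),0 \right)}\right) s = \left(-10 - \left(1 + 0 \cdot 3 \left(-5\right)\right)\right) \frac{213}{424} = \left(-10 + \left(-1 + 0 \left(-15\right)\right)\right) \frac{213}{424} = \left(-10 + \left(-1 + 0\right)\right) \frac{213}{424} = \left(-10 - 1\right) \frac{213}{424} = \left(-11\right) \frac{213}{424} = - \frac{2343}{424}$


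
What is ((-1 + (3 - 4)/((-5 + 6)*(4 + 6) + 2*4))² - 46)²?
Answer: 211498849/104976 ≈ 2014.7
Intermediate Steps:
((-1 + (3 - 4)/((-5 + 6)*(4 + 6) + 2*4))² - 46)² = ((-1 - 1/(1*10 + 8))² - 46)² = ((-1 - 1/(10 + 8))² - 46)² = ((-1 - 1/18)² - 46)² = ((-19/18)² - 46)² = (361/324 - 46)² = (-14543/324)² = 211498849/104976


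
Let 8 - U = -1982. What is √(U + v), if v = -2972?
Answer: I*√982 ≈ 31.337*I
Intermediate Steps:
U = 1990 (U = 8 - 1*(-1982) = 8 + 1982 = 1990)
√(U + v) = √(1990 - 2972) = √(-982) = I*√982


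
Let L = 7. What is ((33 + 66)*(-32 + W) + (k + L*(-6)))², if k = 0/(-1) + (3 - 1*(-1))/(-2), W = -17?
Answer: 23961025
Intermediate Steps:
k = -2 (k = 0*(-1) + (3 + 1)*(-½) = 0 + 4*(-½) = 0 - 2 = -2)
((33 + 66)*(-32 + W) + (k + L*(-6)))² = ((33 + 66)*(-32 - 17) + (-2 + 7*(-6)))² = (99*(-49) + (-2 - 42))² = (-4851 - 44)² = (-4895)² = 23961025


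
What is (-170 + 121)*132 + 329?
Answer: -6139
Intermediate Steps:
(-170 + 121)*132 + 329 = -49*132 + 329 = -6468 + 329 = -6139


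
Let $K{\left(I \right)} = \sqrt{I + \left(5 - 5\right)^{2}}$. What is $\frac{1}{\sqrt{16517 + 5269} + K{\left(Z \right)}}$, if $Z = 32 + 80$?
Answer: $\frac{1}{\sqrt{21786} + 4 \sqrt{7}} \approx 0.0063218$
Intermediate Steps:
$Z = 112$
$K{\left(I \right)} = \sqrt{I}$ ($K{\left(I \right)} = \sqrt{I + 0^{2}} = \sqrt{I + 0} = \sqrt{I}$)
$\frac{1}{\sqrt{16517 + 5269} + K{\left(Z \right)}} = \frac{1}{\sqrt{16517 + 5269} + \sqrt{112}} = \frac{1}{\sqrt{21786} + 4 \sqrt{7}}$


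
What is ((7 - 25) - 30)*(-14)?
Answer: 672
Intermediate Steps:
((7 - 25) - 30)*(-14) = (-18 - 30)*(-14) = -48*(-14) = 672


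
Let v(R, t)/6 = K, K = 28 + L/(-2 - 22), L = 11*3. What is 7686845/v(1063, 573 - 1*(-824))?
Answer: 30747380/639 ≈ 48118.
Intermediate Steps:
L = 33
K = 213/8 (K = 28 + 33/(-2 - 22) = 28 + 33/(-24) = 28 - 1/24*33 = 28 - 11/8 = 213/8 ≈ 26.625)
v(R, t) = 639/4 (v(R, t) = 6*(213/8) = 639/4)
7686845/v(1063, 573 - 1*(-824)) = 7686845/(639/4) = 7686845*(4/639) = 30747380/639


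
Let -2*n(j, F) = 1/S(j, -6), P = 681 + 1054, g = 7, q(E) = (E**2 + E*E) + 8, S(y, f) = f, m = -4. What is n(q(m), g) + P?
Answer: 20821/12 ≈ 1735.1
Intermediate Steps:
q(E) = 8 + 2*E**2 (q(E) = (E**2 + E**2) + 8 = 2*E**2 + 8 = 8 + 2*E**2)
P = 1735
n(j, F) = 1/12 (n(j, F) = -1/2/(-6) = -1/2*(-1/6) = 1/12)
n(q(m), g) + P = 1/12 + 1735 = 20821/12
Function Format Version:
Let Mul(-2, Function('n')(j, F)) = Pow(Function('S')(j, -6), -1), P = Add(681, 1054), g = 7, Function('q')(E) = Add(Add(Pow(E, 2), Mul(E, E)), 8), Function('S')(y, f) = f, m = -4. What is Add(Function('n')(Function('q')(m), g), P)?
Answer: Rational(20821, 12) ≈ 1735.1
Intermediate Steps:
Function('q')(E) = Add(8, Mul(2, Pow(E, 2))) (Function('q')(E) = Add(Add(Pow(E, 2), Pow(E, 2)), 8) = Add(Mul(2, Pow(E, 2)), 8) = Add(8, Mul(2, Pow(E, 2))))
P = 1735
Function('n')(j, F) = Rational(1, 12) (Function('n')(j, F) = Mul(Rational(-1, 2), Pow(-6, -1)) = Mul(Rational(-1, 2), Rational(-1, 6)) = Rational(1, 12))
Add(Function('n')(Function('q')(m), g), P) = Add(Rational(1, 12), 1735) = Rational(20821, 12)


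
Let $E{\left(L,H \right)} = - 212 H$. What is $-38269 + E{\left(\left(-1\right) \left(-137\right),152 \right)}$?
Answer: $-70493$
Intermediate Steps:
$-38269 + E{\left(\left(-1\right) \left(-137\right),152 \right)} = -38269 - 32224 = -70493$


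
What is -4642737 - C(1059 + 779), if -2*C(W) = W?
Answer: -4641818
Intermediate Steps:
C(W) = -W/2
-4642737 - C(1059 + 779) = -4642737 - (-1)*(1059 + 779)/2 = -4642737 - (-1)*1838/2 = -4642737 - 1*(-919) = -4642737 + 919 = -4641818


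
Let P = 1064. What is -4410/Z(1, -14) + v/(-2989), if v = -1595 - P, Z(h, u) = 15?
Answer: -876107/2989 ≈ -293.11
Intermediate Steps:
v = -2659 (v = -1595 - 1*1064 = -1595 - 1064 = -2659)
-4410/Z(1, -14) + v/(-2989) = -4410/(15*1) - 2659/(-2989) = -4410/15 - 2659*(-1/2989) = -4410*1/15 + 2659/2989 = -294 + 2659/2989 = -876107/2989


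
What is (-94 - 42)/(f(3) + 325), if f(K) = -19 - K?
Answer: -136/303 ≈ -0.44884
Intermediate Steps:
(-94 - 42)/(f(3) + 325) = (-94 - 42)/((-19 - 1*3) + 325) = -136/((-19 - 3) + 325) = -136/(-22 + 325) = -136/303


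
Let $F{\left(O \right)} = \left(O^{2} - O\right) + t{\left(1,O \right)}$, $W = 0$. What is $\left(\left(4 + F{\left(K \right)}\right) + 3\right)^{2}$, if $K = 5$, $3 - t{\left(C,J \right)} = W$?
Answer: $900$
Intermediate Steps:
$t{\left(C,J \right)} = 3$ ($t{\left(C,J \right)} = 3 - 0 = 3 + 0 = 3$)
$F{\left(O \right)} = 3 + O^{2} - O$ ($F{\left(O \right)} = \left(O^{2} - O\right) + 3 = 3 + O^{2} - O$)
$\left(\left(4 + F{\left(K \right)}\right) + 3\right)^{2} = \left(\left(4 + \left(3 + 5^{2} - 5\right)\right) + 3\right)^{2} = \left(\left(4 + \left(3 + 25 - 5\right)\right) + 3\right)^{2} = \left(\left(4 + 23\right) + 3\right)^{2} = \left(27 + 3\right)^{2} = 30^{2} = 900$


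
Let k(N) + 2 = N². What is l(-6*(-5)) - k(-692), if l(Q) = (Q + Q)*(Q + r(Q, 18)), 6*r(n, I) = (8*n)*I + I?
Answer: -433682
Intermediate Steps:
r(n, I) = I/6 + 4*I*n/3 (r(n, I) = ((8*n)*I + I)/6 = (8*I*n + I)/6 = (I + 8*I*n)/6 = I/6 + 4*I*n/3)
l(Q) = 2*Q*(3 + 25*Q) (l(Q) = (Q + Q)*(Q + (⅙)*18*(1 + 8*Q)) = (2*Q)*(Q + (3 + 24*Q)) = (2*Q)*(3 + 25*Q) = 2*Q*(3 + 25*Q))
k(N) = -2 + N²
l(-6*(-5)) - k(-692) = 2*(-6*(-5))*(3 + 25*(-6*(-5))) - (-2 + (-692)²) = 2*30*(3 + 25*30) - (-2 + 478864) = 2*30*(3 + 750) - 1*478862 = 2*30*753 - 478862 = 45180 - 478862 = -433682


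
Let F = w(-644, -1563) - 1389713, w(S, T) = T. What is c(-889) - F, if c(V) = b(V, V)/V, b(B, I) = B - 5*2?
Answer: 1236845263/889 ≈ 1.3913e+6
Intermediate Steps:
b(B, I) = -10 + B (b(B, I) = B - 10 = -10 + B)
c(V) = (-10 + V)/V
F = -1391276 (F = -1563 - 1389713 = -1391276)
c(-889) - F = (-10 - 889)/(-889) - 1*(-1391276) = -1/889*(-899) + 1391276 = 899/889 + 1391276 = 1236845263/889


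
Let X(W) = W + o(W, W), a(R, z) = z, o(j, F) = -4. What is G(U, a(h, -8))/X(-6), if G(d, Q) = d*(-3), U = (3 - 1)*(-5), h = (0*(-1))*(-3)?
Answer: -3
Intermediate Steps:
h = 0 (h = 0*(-3) = 0)
U = -10 (U = 2*(-5) = -10)
X(W) = -4 + W (X(W) = W - 4 = -4 + W)
G(d, Q) = -3*d
G(U, a(h, -8))/X(-6) = (-3*(-10))/(-4 - 6) = 30/(-10) = 30*(-⅒) = -3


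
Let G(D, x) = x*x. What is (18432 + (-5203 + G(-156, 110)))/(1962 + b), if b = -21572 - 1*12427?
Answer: -8443/10679 ≈ -0.79062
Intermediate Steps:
b = -33999 (b = -21572 - 12427 = -33999)
G(D, x) = x**2
(18432 + (-5203 + G(-156, 110)))/(1962 + b) = (18432 + (-5203 + 110**2))/(1962 - 33999) = (18432 + (-5203 + 12100))/(-32037) = (18432 + 6897)*(-1/32037) = 25329*(-1/32037) = -8443/10679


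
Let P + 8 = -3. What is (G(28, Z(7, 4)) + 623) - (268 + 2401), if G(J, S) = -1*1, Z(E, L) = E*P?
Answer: -2047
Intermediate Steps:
P = -11 (P = -8 - 3 = -11)
Z(E, L) = -11*E (Z(E, L) = E*(-11) = -11*E)
G(J, S) = -1
(G(28, Z(7, 4)) + 623) - (268 + 2401) = (-1 + 623) - (268 + 2401) = 622 - 1*2669 = 622 - 2669 = -2047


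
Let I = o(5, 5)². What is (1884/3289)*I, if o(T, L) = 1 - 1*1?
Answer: 0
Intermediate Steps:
o(T, L) = 0 (o(T, L) = 1 - 1 = 0)
I = 0 (I = 0² = 0)
(1884/3289)*I = (1884/3289)*0 = 0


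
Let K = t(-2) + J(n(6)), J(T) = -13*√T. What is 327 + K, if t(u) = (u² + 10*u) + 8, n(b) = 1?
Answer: 306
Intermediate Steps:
t(u) = 8 + u² + 10*u
K = -21 (K = (8 + (-2)² + 10*(-2)) - 13*√1 = (8 + 4 - 20) - 13*1 = -8 - 13 = -21)
327 + K = 327 - 21 = 306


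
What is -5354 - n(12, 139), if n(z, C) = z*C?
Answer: -7022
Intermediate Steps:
n(z, C) = C*z
-5354 - n(12, 139) = -5354 - 139*12 = -5354 - 1*1668 = -5354 - 1668 = -7022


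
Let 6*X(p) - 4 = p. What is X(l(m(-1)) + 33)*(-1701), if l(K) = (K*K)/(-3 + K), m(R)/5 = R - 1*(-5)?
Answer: -583443/34 ≈ -17160.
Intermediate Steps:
m(R) = 25 + 5*R (m(R) = 5*(R - 1*(-5)) = 5*(R + 5) = 5*(5 + R) = 25 + 5*R)
l(K) = K**2/(-3 + K)
X(p) = 2/3 + p/6
X(l(m(-1)) + 33)*(-1701) = (2/3 + ((25 + 5*(-1))**2/(-3 + (25 + 5*(-1))) + 33)/6)*(-1701) = (2/3 + ((25 - 5)**2/(-3 + (25 - 5)) + 33)/6)*(-1701) = (2/3 + (20**2/(-3 + 20) + 33)/6)*(-1701) = (2/3 + (400/17 + 33)/6)*(-1701) = (2/3 + (1/6)*(961/17))*(-1701) = (2/3 + 961/102)*(-1701) = (343/34)*(-1701) = -583443/34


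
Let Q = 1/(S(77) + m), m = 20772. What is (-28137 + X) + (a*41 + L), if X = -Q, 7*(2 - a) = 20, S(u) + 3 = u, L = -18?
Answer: -587651719/20846 ≈ -28190.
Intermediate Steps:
S(u) = -3 + u
Q = 1/20846 (Q = 1/((-3 + 77) + 20772) = 1/(74 + 20772) = 1/20846 ≈ 4.7971e-5)
a = -6/7 (a = 2 - ⅐*20 = 2 - 20/7 = -6/7 ≈ -0.85714)
X = -1/20846 (X = -1*1/20846 = -1/20846 ≈ -4.7971e-5)
(-28137 + X) + (a*41 + L) = (-28137 - 1/20846) + (-6/7*41 - 18) = -586543903/20846 + (-246/7 - 18) = -586543903/20846 - 372/7 = -587651719/20846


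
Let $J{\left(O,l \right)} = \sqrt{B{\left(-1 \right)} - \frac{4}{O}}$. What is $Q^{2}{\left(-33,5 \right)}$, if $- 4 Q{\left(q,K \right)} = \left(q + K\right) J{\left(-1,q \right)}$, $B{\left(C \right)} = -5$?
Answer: $-49$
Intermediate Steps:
$J{\left(O,l \right)} = \sqrt{-5 - \frac{4}{O}}$
$Q{\left(q,K \right)} = - \frac{i \left(K + q\right)}{4}$ ($Q{\left(q,K \right)} = - \frac{\left(q + K\right) \sqrt{-5 - \frac{4}{-1}}}{4} = - \frac{\left(K + q\right) \sqrt{-5 - -4}}{4} = - \frac{\left(K + q\right) \sqrt{-5 + 4}}{4} = - \frac{\left(K + q\right) \sqrt{-1}}{4} = - \frac{\left(K + q\right) i}{4} = - \frac{i \left(K + q\right)}{4}$)
$Q^{2}{\left(-33,5 \right)} = \left(\frac{i \left(\left(-1\right) 5 - -33\right)}{4}\right)^{2} = \left(\frac{i \left(-5 + 33\right)}{4}\right)^{2} = \left(\frac{1}{4} i 28\right)^{2} = \left(7 i\right)^{2} = -49$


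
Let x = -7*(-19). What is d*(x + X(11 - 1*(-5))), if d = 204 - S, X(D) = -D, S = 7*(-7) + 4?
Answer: 29133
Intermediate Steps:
S = -45 (S = -49 + 4 = -45)
x = 133
d = 249 (d = 204 - 1*(-45) = 204 + 45 = 249)
d*(x + X(11 - 1*(-5))) = 249*(133 - (11 - 1*(-5))) = 249*(133 - (11 + 5)) = 249*(133 - 1*16) = 249*(133 - 16) = 249*117 = 29133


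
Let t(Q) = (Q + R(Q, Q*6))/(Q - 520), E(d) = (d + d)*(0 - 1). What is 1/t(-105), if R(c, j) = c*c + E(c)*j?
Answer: 125/24276 ≈ 0.0051491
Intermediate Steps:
E(d) = -2*d (E(d) = (2*d)*(-1) = -2*d)
R(c, j) = c² - 2*c*j (R(c, j) = c*c + (-2*c)*j = c² - 2*c*j)
t(Q) = (Q - 11*Q²)/(-520 + Q) (t(Q) = (Q + Q*(Q - 2*Q*6))/(Q - 520) = (Q + Q*(Q - 12*Q))/(-520 + Q) = (Q + Q*(-11*Q))/(-520 + Q) = (Q - 11*Q²)/(-520 + Q))
1/t(-105) = 1/(-105*(1 - 11*(-105))/(-520 - 105)) = 1/(-105*(1 + 1155)/(-625)) = 1/(-105*(-1/625)*1156) = 1/(24276/125) = 125/24276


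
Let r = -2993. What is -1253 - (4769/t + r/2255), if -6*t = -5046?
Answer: -58158417/46255 ≈ -1257.3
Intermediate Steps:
t = 841 (t = -⅙*(-5046) = 841)
-1253 - (4769/t + r/2255) = -1253 - (4769/841 - 2993/2255) = -1253 - (4769*(1/841) - 2993*1/2255) = -1253 - (4769/841 - 73/55) = -1253 - 1*200902/46255 = -1253 - 200902/46255 = -58158417/46255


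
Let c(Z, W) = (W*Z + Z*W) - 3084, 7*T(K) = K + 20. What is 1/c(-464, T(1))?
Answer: -1/5868 ≈ -0.00017042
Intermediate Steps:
T(K) = 20/7 + K/7 (T(K) = (K + 20)/7 = (20 + K)/7 = 20/7 + K/7)
c(Z, W) = -3084 + 2*W*Z (c(Z, W) = (W*Z + W*Z) - 3084 = 2*W*Z - 3084 = -3084 + 2*W*Z)
1/c(-464, T(1)) = 1/(-3084 + 2*(20/7 + (⅐)*1)*(-464)) = 1/(-3084 + 2*(20/7 + ⅐)*(-464)) = 1/(-3084 + 2*3*(-464)) = 1/(-3084 - 2784) = 1/(-5868) = -1/5868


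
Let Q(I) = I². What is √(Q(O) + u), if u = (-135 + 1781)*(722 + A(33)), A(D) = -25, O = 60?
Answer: √1150862 ≈ 1072.8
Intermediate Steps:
u = 1147262 (u = (-135 + 1781)*(722 - 25) = 1646*697 = 1147262)
√(Q(O) + u) = √(60² + 1147262) = √(3600 + 1147262) = √1150862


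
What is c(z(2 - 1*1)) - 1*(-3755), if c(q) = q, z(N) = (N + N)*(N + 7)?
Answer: 3771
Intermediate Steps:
z(N) = 2*N*(7 + N) (z(N) = (2*N)*(7 + N) = 2*N*(7 + N))
c(z(2 - 1*1)) - 1*(-3755) = 2*(2 - 1*1)*(7 + (2 - 1*1)) - 1*(-3755) = 2*(2 - 1)*(7 + (2 - 1)) + 3755 = 2*1*(7 + 1) + 3755 = 2*1*8 + 3755 = 16 + 3755 = 3771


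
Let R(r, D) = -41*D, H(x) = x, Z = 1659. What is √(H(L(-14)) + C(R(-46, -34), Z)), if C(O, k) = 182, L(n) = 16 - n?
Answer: 2*√53 ≈ 14.560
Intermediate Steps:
√(H(L(-14)) + C(R(-46, -34), Z)) = √((16 - 1*(-14)) + 182) = √((16 + 14) + 182) = √(30 + 182) = √212 = 2*√53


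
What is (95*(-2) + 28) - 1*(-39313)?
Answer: 39151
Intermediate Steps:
(95*(-2) + 28) - 1*(-39313) = (-190 + 28) + 39313 = -162 + 39313 = 39151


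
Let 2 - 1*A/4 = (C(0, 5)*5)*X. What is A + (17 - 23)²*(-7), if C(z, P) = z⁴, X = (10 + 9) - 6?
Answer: -244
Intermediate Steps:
X = 13 (X = 19 - 6 = 13)
A = 8 (A = 8 - 4*0⁴*5*13 = 8 - 4*0*5*13 = 8 - 0*13 = 8 - 4*0 = 8 + 0 = 8)
A + (17 - 23)²*(-7) = 8 + (17 - 23)²*(-7) = 8 + (-6)²*(-7) = 8 + 36*(-7) = 8 - 252 = -244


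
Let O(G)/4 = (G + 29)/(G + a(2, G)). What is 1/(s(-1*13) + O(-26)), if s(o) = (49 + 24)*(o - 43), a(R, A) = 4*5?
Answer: -1/4090 ≈ -0.00024450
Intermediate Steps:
a(R, A) = 20
s(o) = -3139 + 73*o (s(o) = 73*(-43 + o) = -3139 + 73*o)
O(G) = 4*(29 + G)/(20 + G) (O(G) = 4*((G + 29)/(G + 20)) = 4*((29 + G)/(20 + G)) = 4*(29 + G)/(20 + G))
1/(s(-1*13) + O(-26)) = 1/((-3139 + 73*(-1*13)) + 4*(29 - 26)/(20 - 26)) = 1/((-3139 + 73*(-13)) + 4*3/(-6)) = 1/((-3139 - 949) + 4*(-⅙)*3) = 1/(-4088 - 2) = 1/(-4090) = -1/4090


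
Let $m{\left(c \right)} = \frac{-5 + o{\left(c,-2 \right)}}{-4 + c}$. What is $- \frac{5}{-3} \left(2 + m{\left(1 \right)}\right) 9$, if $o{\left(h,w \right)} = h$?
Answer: $50$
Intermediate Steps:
$m{\left(c \right)} = \frac{-5 + c}{-4 + c}$
$- \frac{5}{-3} \left(2 + m{\left(1 \right)}\right) 9 = - \frac{5}{-3} \left(2 + \frac{-5 + 1}{-4 + 1}\right) 9 = \left(-5\right) \left(- \frac{1}{3}\right) \left(2 + \frac{1}{-3} \left(-4\right)\right) 9 = \frac{5 \left(2 - - \frac{4}{3}\right)}{3} \cdot 9 = \frac{5 \left(2 + \frac{4}{3}\right)}{3} \cdot 9 = \frac{5}{3} \cdot \frac{10}{3} \cdot 9 = \frac{50}{9} \cdot 9 = 50$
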